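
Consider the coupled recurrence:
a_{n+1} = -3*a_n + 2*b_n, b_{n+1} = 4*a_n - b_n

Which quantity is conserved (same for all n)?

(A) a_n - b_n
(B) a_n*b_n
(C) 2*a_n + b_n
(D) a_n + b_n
D

Replace a_n by a_{n+1} = -3*a_n + 2*b_n and b_n by b_{n+1} = 4*a_n - b_n in each option and simplify:
(A) a_n - b_n  ->  (-3*a_n + 2*b_n) - (4*a_n - b_n) = -7*a_n + 3*b_n   [not conserved]
(B) a_n*b_n  ->  (-3*a_n + 2*b_n)*(4*a_n - b_n) = -12*a_n^2 + 11*a_n*b_n - 2*b_n^2   [not conserved]
(C) 2*a_n + b_n  ->  2*(-3*a_n + 2*b_n) + (4*a_n - b_n) = -2*a_n + 3*b_n   [not conserved]
(D) a_n + b_n  ->  (-3*a_n + 2*b_n) + (4*a_n - b_n) = a_n + b_n   [conserved]

Only (D) a_n + b_n returns to itself after one step, so it is the conserved quantity.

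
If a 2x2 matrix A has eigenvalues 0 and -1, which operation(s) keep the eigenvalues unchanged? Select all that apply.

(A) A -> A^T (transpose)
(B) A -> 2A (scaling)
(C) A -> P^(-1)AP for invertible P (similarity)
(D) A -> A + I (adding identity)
A and C

Eigenvalues are preserved by:
1. Similarity transformations: A -> P^(-1)AP (same characteristic polynomial)
2. Transpose: A^T has the same eigenvalues as A

Eigenvalues are NOT preserved by:
- Adding identity: eigenvalues become 0+1, -1+1
- Scaling: eigenvalues become 0, -2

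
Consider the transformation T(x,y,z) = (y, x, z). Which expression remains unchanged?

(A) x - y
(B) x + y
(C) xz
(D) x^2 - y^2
B

Apply T(x,y,z) = (y, x, z) to each option, i.e. replace (x, y, z) by the transformed coordinates.
Substitute the transformed coordinates into each option and compare with the original:
(A) x - y  ->  (y) - (x) = -x + y   [differs from x - y: not invariant]
(B) x + y  ->  (y) + (x) = x + y   [equals x + y: invariant]
(C) xz  ->  (y)(z) = yz   [differs from xz: not invariant]
(D) x^2 - y^2  ->  (y)^2 - (x)^2 = -x^2 + y^2   [differs from x^2 - y^2: not invariant]

Only option (B), x + y, is unchanged by the transformation.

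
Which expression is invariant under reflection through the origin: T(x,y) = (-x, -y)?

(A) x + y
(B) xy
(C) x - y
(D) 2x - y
B

The map is reflection through the origin: T(x,y) = (-x, -y).
Substitute the transformed coordinates into each option and compare with the original:
(A) x + y  ->  (-x) + (-y) = -x - y   [differs from x + y: not invariant]
(B) xy  ->  (-x)(-y) = xy   [equals xy: invariant]
(C) x - y  ->  (-x) - (-y) = -x + y   [differs from x - y: not invariant]
(D) 2x - y  ->  2(-x) - (-y) = -2x + y   [differs from 2x - y: not invariant]

Only option (B), xy, is unchanged by the transformation.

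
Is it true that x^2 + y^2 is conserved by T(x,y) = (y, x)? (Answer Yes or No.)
Yes

Substitute T(x,y) = (y, x) into the expression and compare with the original.

Original: x^2 + y^2
After applying T: (y)^2 + (x)^2 = x^2 + y^2

This is identical to the original x^2 + y^2, so the expression is invariant.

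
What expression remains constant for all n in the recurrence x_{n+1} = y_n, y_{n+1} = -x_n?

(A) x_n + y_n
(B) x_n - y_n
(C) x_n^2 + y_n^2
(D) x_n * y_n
C

For the recurrence x_{n+1} = y_n, y_{n+1} = -x_n:

x_{n+1}^2 + y_{n+1}^2 = y_n^2 + (-x_n)^2 = x_n^2 + y_n^2
The sum of squares is conserved (like energy in a harmonic oscillator).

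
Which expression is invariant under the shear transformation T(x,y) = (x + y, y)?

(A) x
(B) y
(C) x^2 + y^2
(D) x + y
B

Under the shear T(x,y) = (x + y, y):
Substitute the transformed coordinates into each option and compare with the original:
(A) x  ->  (x + y) = x + y   [differs from x: not invariant]
(B) y  ->  (y) = y   [equals y: invariant]
(C) x^2 + y^2  ->  (x + y)^2 + (y)^2 = x^2 + 2xy + 2y^2   [differs from x^2 + y^2: not invariant]
(D) x + y  ->  (x + y) + (y) = x + 2y   [differs from x + y: not invariant]

Only option (B), y, is unchanged by the transformation.
A horizontal shear moves points parallel to the x-axis, so the y-coordinate (and any function of y alone) is unchanged.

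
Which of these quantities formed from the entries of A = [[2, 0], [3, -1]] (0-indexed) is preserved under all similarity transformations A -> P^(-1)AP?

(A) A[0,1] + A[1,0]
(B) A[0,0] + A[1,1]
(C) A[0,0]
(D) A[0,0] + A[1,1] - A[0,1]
B

A[0,0] + A[1,1] is the trace of A. By the cyclic property of the trace, tr(P^(-1)AP) = tr(APP^(-1)) = tr(A), so it is the same for every matrix similar to A.

The other combinations are not similarity invariants. For example, take P = [[1, -1], [0, 1]] (det P = 1), so P^(-1) = [[1, 1], [0, 1]] and
B = P^(-1)AP = [[5, -6], [3, -4]].
Evaluating each option on A and on B:
(A) A[0,1] + A[1,0]: 3 for A, -3 for B -> changes
(B) A[0,0] + A[1,1]: 1 for A, 1 for B -> unchanged
(C) A[0,0]: 2 for A, 5 for B -> changes
(D) A[0,0] + A[1,1] - A[0,1]: 1 for A, 7 for B -> changes

Only (B) A[0,0] + A[1,1] = 1 survives (and it does so for every P, not just this one), so it is the invariant.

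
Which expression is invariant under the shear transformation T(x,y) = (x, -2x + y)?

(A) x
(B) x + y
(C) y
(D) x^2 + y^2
A

Under the shear T(x,y) = (x, -2x + y):
Substitute the transformed coordinates into each option and compare with the original:
(A) x  ->  (x) = x   [equals x: invariant]
(B) x + y  ->  (x) + (-2x + y) = -x + y   [differs from x + y: not invariant]
(C) y  ->  (-2x + y) = -2x + y   [differs from y: not invariant]
(D) x^2 + y^2  ->  (x)^2 + (-2x + y)^2 = 5x^2 - 4xy + y^2   [differs from x^2 + y^2: not invariant]

Only option (A), x, is unchanged by the transformation.
A vertical shear moves points parallel to the y-axis, so the x-coordinate (and any function of x alone) is unchanged.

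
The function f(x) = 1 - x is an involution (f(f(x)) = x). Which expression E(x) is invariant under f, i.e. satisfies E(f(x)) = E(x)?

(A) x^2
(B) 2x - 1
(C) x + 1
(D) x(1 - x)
D

Replace x by f(x) = 1 - x in each option and simplify. As a quick numerical cross-check, also compare E(3) with E(f(3)) = E(-2).

(A) x^2  ->  (1 - x)^2 = (x - 1)^2; check: E(3) = 9 but E(-2) = 4.   [not invariant]
(B) 2x - 1  ->  2(1 - x) - 1 = 1 - 2x; check: E(3) = 5 but E(-2) = -5.   [not invariant]
(C) x + 1  ->  (1 - x) + 1 = 2 - x; check: E(3) = 4 but E(-2) = -1.   [not invariant]
(D) x(1 - x)  ->  (1 - x)(1 - (1 - x)), which simplifies back to x(1 - x); check: E(3) = -6, E(-2) = -6.   [invariant]

Only (D) is unchanged. E is symmetric under swapping x with f(x) = 1 - x, which is exactly what an involution does.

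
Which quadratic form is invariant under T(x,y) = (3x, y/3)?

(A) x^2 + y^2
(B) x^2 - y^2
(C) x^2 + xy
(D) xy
D

T multiplies x by 3 and divides y by 3.
Substitute the transformed coordinates into each option and compare with the original:
(A) x^2 + y^2  ->  (3x)^2 + (y/3)^2 = 9x^2 + y^2/9   [differs from x^2 + y^2: not invariant]
(B) x^2 - y^2  ->  (3x)^2 - (y/3)^2 = 9x^2 - y^2/9   [differs from x^2 - y^2: not invariant]
(C) x^2 + xy  ->  (3x)^2 + (3x)(y/3) = 9x^2 + xy   [differs from x^2 + xy: not invariant]
(D) xy  ->  (3x)(y/3) = xy   [equals xy: invariant]

Only option (D), xy, is unchanged by the transformation.
The factors 3 and 1/3 cancel only in the pure product xy.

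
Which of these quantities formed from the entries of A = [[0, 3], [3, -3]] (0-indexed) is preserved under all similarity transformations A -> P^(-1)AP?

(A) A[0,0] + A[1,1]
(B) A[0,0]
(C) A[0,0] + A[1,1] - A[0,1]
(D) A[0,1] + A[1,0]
A

A[0,0] + A[1,1] is the trace of A. By the cyclic property of the trace, tr(P^(-1)AP) = tr(APP^(-1)) = tr(A), so it is the same for every matrix similar to A.

The other combinations are not similarity invariants. For example, take P = [[1, 1], [1, 2]] (det P = 1), so P^(-1) = [[2, -1], [-1, 1]] and
B = P^(-1)AP = [[6, 15], [-3, -9]].
Evaluating each option on A and on B:
(A) A[0,0] + A[1,1]: -3 for A, -3 for B -> unchanged
(B) A[0,0]: 0 for A, 6 for B -> changes
(C) A[0,0] + A[1,1] - A[0,1]: -6 for A, -18 for B -> changes
(D) A[0,1] + A[1,0]: 6 for A, 12 for B -> changes

Only (A) A[0,0] + A[1,1] = -3 survives (and it does so for every P, not just this one), so it is the invariant.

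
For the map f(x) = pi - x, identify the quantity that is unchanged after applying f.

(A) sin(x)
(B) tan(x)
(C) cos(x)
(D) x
A

For f(x) = pi - x:
sin(pi - x) = sin(x), so sine is invariant under this transformation.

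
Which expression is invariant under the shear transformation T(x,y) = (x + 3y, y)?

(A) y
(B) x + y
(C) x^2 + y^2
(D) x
A

Under the shear T(x,y) = (x + 3y, y):
Substitute the transformed coordinates into each option and compare with the original:
(A) y  ->  (y) = y   [equals y: invariant]
(B) x + y  ->  (x + 3y) + (y) = x + 4y   [differs from x + y: not invariant]
(C) x^2 + y^2  ->  (x + 3y)^2 + (y)^2 = x^2 + 6xy + 10y^2   [differs from x^2 + y^2: not invariant]
(D) x  ->  (x + 3y) = x + 3y   [differs from x: not invariant]

Only option (A), y, is unchanged by the transformation.
A horizontal shear moves points parallel to the x-axis, so the y-coordinate (and any function of y alone) is unchanged.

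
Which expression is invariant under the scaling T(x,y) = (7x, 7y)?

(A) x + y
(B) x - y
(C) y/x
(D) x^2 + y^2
C

Under the uniform scaling T(x,y) = (7x, 7y):
Substitute the transformed coordinates into each option and compare with the original:
(A) x + y  ->  (7x) + (7y) = 7x + 7y   [differs from x + y: not invariant]
(B) x - y  ->  (7x) - (7y) = 7x - 7y   [differs from x - y: not invariant]
(C) y/x  ->  (7y)/(7x) = y/x   [equals y/x: invariant]
(D) x^2 + y^2  ->  (7x)^2 + (7y)^2 = 49x^2 + 49y^2   [differs from x^2 + y^2: not invariant]

Only option (C), y/x, is unchanged by the transformation.
The common factor 7 cancels in a ratio of coordinates, while sums, products and sums of squares pick up factors of 7 or 49.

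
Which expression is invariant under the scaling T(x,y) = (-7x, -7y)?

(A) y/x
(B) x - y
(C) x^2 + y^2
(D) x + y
A

Under the uniform scaling T(x,y) = (-7x, -7y):
Substitute the transformed coordinates into each option and compare with the original:
(A) y/x  ->  (-7y)/(-7x) = y/x   [equals y/x: invariant]
(B) x - y  ->  (-7x) - (-7y) = -7x + 7y   [differs from x - y: not invariant]
(C) x^2 + y^2  ->  (-7x)^2 + (-7y)^2 = 49x^2 + 49y^2   [differs from x^2 + y^2: not invariant]
(D) x + y  ->  (-7x) + (-7y) = -7x - 7y   [differs from x + y: not invariant]

Only option (A), y/x, is unchanged by the transformation.
The common factor -7 cancels in a ratio of coordinates, while sums, products and sums of squares pick up factors of -7 or 49.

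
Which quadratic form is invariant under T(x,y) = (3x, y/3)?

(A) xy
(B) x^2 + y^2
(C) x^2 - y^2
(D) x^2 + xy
A

T multiplies x by 3 and divides y by 3.
Substitute the transformed coordinates into each option and compare with the original:
(A) xy  ->  (3x)(y/3) = xy   [equals xy: invariant]
(B) x^2 + y^2  ->  (3x)^2 + (y/3)^2 = 9x^2 + y^2/9   [differs from x^2 + y^2: not invariant]
(C) x^2 - y^2  ->  (3x)^2 - (y/3)^2 = 9x^2 - y^2/9   [differs from x^2 - y^2: not invariant]
(D) x^2 + xy  ->  (3x)^2 + (3x)(y/3) = 9x^2 + xy   [differs from x^2 + xy: not invariant]

Only option (A), xy, is unchanged by the transformation.
The factors 3 and 1/3 cancel only in the pure product xy.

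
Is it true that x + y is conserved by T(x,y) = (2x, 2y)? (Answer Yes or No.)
No

Substitute T(x,y) = (2x, 2y) into the expression and compare with the original.

Original: x + y
After applying T: (2x) + (2y) = 2x + 2y

This differs from the original x + y (difference: x + y), so the expression is NOT invariant.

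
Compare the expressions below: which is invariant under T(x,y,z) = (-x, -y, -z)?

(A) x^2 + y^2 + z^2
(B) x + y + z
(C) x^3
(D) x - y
A

Apply T(x,y,z) = (-x, -y, -z) to each option, i.e. replace (x, y, z) by the transformed coordinates.
Substitute the transformed coordinates into each option and compare with the original:
(A) x^2 + y^2 + z^2  ->  (-x)^2 + (-y)^2 + (-z)^2 = x^2 + y^2 + z^2   [equals x^2 + y^2 + z^2: invariant]
(B) x + y + z  ->  (-x) + (-y) + (-z) = -x - y - z   [differs from x + y + z: not invariant]
(C) x^3  ->  (-x)^3 = -x^3   [differs from x^3: not invariant]
(D) x - y  ->  (-x) - (-y) = -x + y   [differs from x - y: not invariant]

Only option (A), x^2 + y^2 + z^2, is unchanged by the transformation.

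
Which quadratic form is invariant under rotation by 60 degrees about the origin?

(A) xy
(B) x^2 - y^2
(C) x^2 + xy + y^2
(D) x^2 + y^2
D

Rotation by 60 degrees sends (x, y) to (x/2 - sqrt(3)y/2, sqrt(3)x/2 + y/2).
Substitute the transformed coordinates into each option and compare with the original:
(A) xy  ->  (x/2 - sqrt(3)y/2)(sqrt(3)x/2 + y/2) = sqrt(3)x^2/4 - xy/2 - sqrt(3)y^2/4   [differs from xy: not invariant]
(B) x^2 - y^2  ->  (x/2 - sqrt(3)y/2)^2 - (sqrt(3)x/2 + y/2)^2 = -x^2/2 - sqrt(3)xy + y^2/2   [differs from x^2 - y^2: not invariant]
(C) x^2 + xy + y^2  ->  (x/2 - sqrt(3)y/2)^2 + (x/2 - sqrt(3)y/2)(sqrt(3)x/2 + y/2) + (sqrt(3)x/2 + y/2)^2 = sqrt(3)x^2/4 + x^2 - xy/2 - sqrt(3)y^2/4 + y^2   [differs from x^2 + xy + y^2: not invariant]
(D) x^2 + y^2  ->  (x/2 - sqrt(3)y/2)^2 + (sqrt(3)x/2 + y/2)^2 = x^2 + y^2   [equals x^2 + y^2: invariant]

Only option (D), x^2 + y^2, is unchanged by the transformation.
x^2 + y^2 is the squared distance from the origin, which rotations preserve.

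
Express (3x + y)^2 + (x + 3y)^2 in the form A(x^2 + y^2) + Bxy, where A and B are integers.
10(x^2 + y^2) + 12xy

Expanding: (3x + y)^2 = 9x^2 + 6xy + y^2
(x + 3y)^2 = x^2 + 6xy + 9y^2
Sum = (9+1)(x^2+y^2) + 12xy = 10(x^2 + y^2) + 12xy
This is symmetric in x and y.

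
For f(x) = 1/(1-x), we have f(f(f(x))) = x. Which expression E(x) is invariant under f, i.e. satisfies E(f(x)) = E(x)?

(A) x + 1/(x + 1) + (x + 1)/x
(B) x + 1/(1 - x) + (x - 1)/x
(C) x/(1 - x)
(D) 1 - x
B

Replace x by f(x) = 1/(1 - x) in each option and simplify. As a quick numerical cross-check, also compare E(4) with E(f(4)) = E(-1/3).

(A) x + 1/(x + 1) + (x + 1)/x  ->  (1/(1 - x)) + 1/((1/(1 - x)) + 1) + ((1/(1 - x)) + 1)/(1/(1 - x)) = (-x^3 + 6x^2 - 11x + 7)/(x^2 - 3x + 2); check: E(4) = 109/20 but E(-1/3) = -5/6.   [not invariant]
(B) x + 1/(1 - x) + (x - 1)/x  ->  (1/(1 - x)) + 1/(1 - (1/(1 - x))) + ((1/(1 - x)) - 1)/(1/(1 - x)), which simplifies back to x + 1/(1 - x) + (x - 1)/x; check: E(4) = 53/12, E(-1/3) = 53/12.   [invariant]
(C) x/(1 - x)  ->  (1/(1 - x))/(1 - (1/(1 - x))) = -1/x; check: E(4) = -4/3 but E(-1/3) = -1/4.   [not invariant]
(D) 1 - x  ->  1 - (1/(1 - x)) = x/(x - 1); check: E(4) = -3 but E(-1/3) = 4/3.   [not invariant]

Only (B) is unchanged. Indeed f(f(x)) = 1/(1 - 1/(1-x)) = (1-x)/(-x) = (x-1)/x, so E(x) = x + f(x) + f(f(x)) is the sum over the whole 3-cycle; applying f just permutes the three terms cyclically (x -> f(x) -> f(f(x)) -> x), leaving the sum unchanged.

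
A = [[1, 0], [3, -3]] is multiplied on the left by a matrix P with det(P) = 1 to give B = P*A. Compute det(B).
-3

By the multiplicative property of determinants, det(B) = det(P*A) = det(P) * det(A) = det(A),
so the determinant is invariant under multiplication by any determinant-1 matrix; we just need det(A).

det(A) = (1)(-3) - (0)(3) = -3 - 0 = -3

Therefore det(B) = 1 * (-3) = -3.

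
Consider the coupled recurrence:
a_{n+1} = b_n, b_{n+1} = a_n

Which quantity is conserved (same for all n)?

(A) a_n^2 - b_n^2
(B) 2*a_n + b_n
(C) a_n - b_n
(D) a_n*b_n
D

Replace a_n by a_{n+1} = b_n and b_n by b_{n+1} = a_n in each option and simplify:
(A) a_n^2 - b_n^2  ->  (b_n)^2 - (a_n)^2 = -a_n^2 + b_n^2   [not conserved]
(B) 2*a_n + b_n  ->  2*(b_n) + (a_n) = a_n + 2*b_n   [not conserved]
(C) a_n - b_n  ->  (b_n) - (a_n) = -a_n + b_n   [not conserved]
(D) a_n*b_n  ->  (b_n)*(a_n) = a_n*b_n   [conserved]

Only (D) a_n*b_n returns to itself after one step, so it is the conserved quantity.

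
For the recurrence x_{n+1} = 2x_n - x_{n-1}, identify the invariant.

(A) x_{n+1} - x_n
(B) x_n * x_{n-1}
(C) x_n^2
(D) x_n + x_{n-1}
A

For the recurrence x_{n+1} = 2x_n - x_{n-1}:

If x_{n+1} = 2x_n - x_{n-1}, then:
x_{n+1} - x_n = x_n - x_{n-1}
The first difference is constant throughout the sequence.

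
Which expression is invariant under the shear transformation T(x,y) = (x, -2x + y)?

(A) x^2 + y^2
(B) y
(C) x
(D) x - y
C

Under the shear T(x,y) = (x, -2x + y):
Substitute the transformed coordinates into each option and compare with the original:
(A) x^2 + y^2  ->  (x)^2 + (-2x + y)^2 = 5x^2 - 4xy + y^2   [differs from x^2 + y^2: not invariant]
(B) y  ->  (-2x + y) = -2x + y   [differs from y: not invariant]
(C) x  ->  (x) = x   [equals x: invariant]
(D) x - y  ->  (x) - (-2x + y) = 3x - y   [differs from x - y: not invariant]

Only option (C), x, is unchanged by the transformation.
A vertical shear moves points parallel to the y-axis, so the x-coordinate (and any function of x alone) is unchanged.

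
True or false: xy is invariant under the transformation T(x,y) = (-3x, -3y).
False

Substitute T(x,y) = (-3x, -3y) into the expression and compare with the original.

Original: xy
After applying T: (-3x)(-3y) = 9xy

This differs from the original xy (difference: 8xy), so the expression is NOT invariant.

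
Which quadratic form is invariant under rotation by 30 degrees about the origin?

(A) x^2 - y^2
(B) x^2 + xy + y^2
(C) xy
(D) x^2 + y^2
D

Rotation by 30 degrees sends (x, y) to (sqrt(3)x/2 - y/2, x/2 + sqrt(3)y/2).
Substitute the transformed coordinates into each option and compare with the original:
(A) x^2 - y^2  ->  (sqrt(3)x/2 - y/2)^2 - (x/2 + sqrt(3)y/2)^2 = x^2/2 - sqrt(3)xy - y^2/2   [differs from x^2 - y^2: not invariant]
(B) x^2 + xy + y^2  ->  (sqrt(3)x/2 - y/2)^2 + (sqrt(3)x/2 - y/2)(x/2 + sqrt(3)y/2) + (x/2 + sqrt(3)y/2)^2 = sqrt(3)x^2/4 + x^2 + xy/2 - sqrt(3)y^2/4 + y^2   [differs from x^2 + xy + y^2: not invariant]
(C) xy  ->  (sqrt(3)x/2 - y/2)(x/2 + sqrt(3)y/2) = sqrt(3)x^2/4 + xy/2 - sqrt(3)y^2/4   [differs from xy: not invariant]
(D) x^2 + y^2  ->  (sqrt(3)x/2 - y/2)^2 + (x/2 + sqrt(3)y/2)^2 = x^2 + y^2   [equals x^2 + y^2: invariant]

Only option (D), x^2 + y^2, is unchanged by the transformation.
x^2 + y^2 is the squared distance from the origin, which rotations preserve.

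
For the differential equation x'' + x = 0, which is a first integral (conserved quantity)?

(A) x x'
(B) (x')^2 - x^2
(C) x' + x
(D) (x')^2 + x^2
D

A first integral I satisfies dI/dt = 0 along every solution. Differentiate each option and use the equation of motion:
(A) d/dt[x x'] = (x')^2 + x x'' = (x')^2 - x^2, not identically 0
(B) d/dt[(x')^2 - x^2] = 2x'x'' - 2x x' = -4x x', not identically 0
(C) d/dt[x' + x] = x'' + x' = -x + x', not identically 0
(D) d/dt[(x')^2 + x^2] = 2x'x'' + 2x x' = 2x'(-x) + 2x x' = 0

Only (D) has zero time-derivative. So the energy-like quantity (x')^2 + x^2 is the first integral.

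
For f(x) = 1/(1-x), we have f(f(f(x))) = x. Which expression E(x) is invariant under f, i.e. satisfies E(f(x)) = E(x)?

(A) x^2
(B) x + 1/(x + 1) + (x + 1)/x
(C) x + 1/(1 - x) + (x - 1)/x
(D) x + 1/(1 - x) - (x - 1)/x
C

Replace x by f(x) = 1/(1 - x) in each option and simplify. As a quick numerical cross-check, also compare E(4) with E(f(4)) = E(-1/3).

(A) x^2  ->  (1/(1 - x))^2 = (x - 1)^(-2); check: E(4) = 16 but E(-1/3) = 1/9.   [not invariant]
(B) x + 1/(x + 1) + (x + 1)/x  ->  (1/(1 - x)) + 1/((1/(1 - x)) + 1) + ((1/(1 - x)) + 1)/(1/(1 - x)) = (-x^3 + 6x^2 - 11x + 7)/(x^2 - 3x + 2); check: E(4) = 109/20 but E(-1/3) = -5/6.   [not invariant]
(C) x + 1/(1 - x) + (x - 1)/x  ->  (1/(1 - x)) + 1/(1 - (1/(1 - x))) + ((1/(1 - x)) - 1)/(1/(1 - x)), which simplifies back to x + 1/(1 - x) + (x - 1)/x; check: E(4) = 53/12, E(-1/3) = 53/12.   [invariant]
(D) x + 1/(1 - x) - (x - 1)/x  ->  (1/(1 - x)) + 1/(1 - (1/(1 - x))) - ((1/(1 - x)) - 1)/(1/(1 - x)) = (x^2(1 - x) - x + (x - 1)^2)/(x(x - 1)); check: E(4) = 35/12 but E(-1/3) = -43/12.   [not invariant]

Only (C) is unchanged. Indeed f(f(x)) = 1/(1 - 1/(1-x)) = (1-x)/(-x) = (x-1)/x, so E(x) = x + f(x) + f(f(x)) is the sum over the whole 3-cycle; applying f just permutes the three terms cyclically (x -> f(x) -> f(f(x)) -> x), leaving the sum unchanged.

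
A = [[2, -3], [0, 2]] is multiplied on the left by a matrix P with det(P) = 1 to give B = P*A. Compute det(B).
4

By the multiplicative property of determinants, det(B) = det(P*A) = det(P) * det(A) = det(A),
so the determinant is invariant under multiplication by any determinant-1 matrix; we just need det(A).

det(A) = (2)(2) - (-3)(0) = 4 - 0 = 4

Therefore det(B) = 1 * 4 = 4.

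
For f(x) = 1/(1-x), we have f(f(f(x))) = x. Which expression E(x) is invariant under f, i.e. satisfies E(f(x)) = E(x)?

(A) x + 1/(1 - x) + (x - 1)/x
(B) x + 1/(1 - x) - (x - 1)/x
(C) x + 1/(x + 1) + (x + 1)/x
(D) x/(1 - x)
A

Replace x by f(x) = 1/(1 - x) in each option and simplify. As a quick numerical cross-check, also compare E(4) with E(f(4)) = E(-1/3).

(A) x + 1/(1 - x) + (x - 1)/x  ->  (1/(1 - x)) + 1/(1 - (1/(1 - x))) + ((1/(1 - x)) - 1)/(1/(1 - x)), which simplifies back to x + 1/(1 - x) + (x - 1)/x; check: E(4) = 53/12, E(-1/3) = 53/12.   [invariant]
(B) x + 1/(1 - x) - (x - 1)/x  ->  (1/(1 - x)) + 1/(1 - (1/(1 - x))) - ((1/(1 - x)) - 1)/(1/(1 - x)) = (x^2(1 - x) - x + (x - 1)^2)/(x(x - 1)); check: E(4) = 35/12 but E(-1/3) = -43/12.   [not invariant]
(C) x + 1/(x + 1) + (x + 1)/x  ->  (1/(1 - x)) + 1/((1/(1 - x)) + 1) + ((1/(1 - x)) + 1)/(1/(1 - x)) = (-x^3 + 6x^2 - 11x + 7)/(x^2 - 3x + 2); check: E(4) = 109/20 but E(-1/3) = -5/6.   [not invariant]
(D) x/(1 - x)  ->  (1/(1 - x))/(1 - (1/(1 - x))) = -1/x; check: E(4) = -4/3 but E(-1/3) = -1/4.   [not invariant]

Only (A) is unchanged. Indeed f(f(x)) = 1/(1 - 1/(1-x)) = (1-x)/(-x) = (x-1)/x, so E(x) = x + f(x) + f(f(x)) is the sum over the whole 3-cycle; applying f just permutes the three terms cyclically (x -> f(x) -> f(f(x)) -> x), leaving the sum unchanged.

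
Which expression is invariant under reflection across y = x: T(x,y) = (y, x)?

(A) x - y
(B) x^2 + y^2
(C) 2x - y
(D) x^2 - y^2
B

The map is reflection across y = x: T(x,y) = (y, x).
Substitute the transformed coordinates into each option and compare with the original:
(A) x - y  ->  (y) - (x) = -x + y   [differs from x - y: not invariant]
(B) x^2 + y^2  ->  (y)^2 + (x)^2 = x^2 + y^2   [equals x^2 + y^2: invariant]
(C) 2x - y  ->  2(y) - (x) = -x + 2y   [differs from 2x - y: not invariant]
(D) x^2 - y^2  ->  (y)^2 - (x)^2 = -x^2 + y^2   [differs from x^2 - y^2: not invariant]

Only option (B), x^2 + y^2, is unchanged by the transformation.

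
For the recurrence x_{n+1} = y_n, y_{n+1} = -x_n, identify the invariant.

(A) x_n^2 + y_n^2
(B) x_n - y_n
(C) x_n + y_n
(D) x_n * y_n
A

For the recurrence x_{n+1} = y_n, y_{n+1} = -x_n:

x_{n+1}^2 + y_{n+1}^2 = y_n^2 + (-x_n)^2 = x_n^2 + y_n^2
The sum of squares is conserved (like energy in a harmonic oscillator).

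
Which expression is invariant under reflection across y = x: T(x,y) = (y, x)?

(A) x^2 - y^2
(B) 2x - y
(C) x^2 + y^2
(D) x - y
C

The map is reflection across y = x: T(x,y) = (y, x).
Substitute the transformed coordinates into each option and compare with the original:
(A) x^2 - y^2  ->  (y)^2 - (x)^2 = -x^2 + y^2   [differs from x^2 - y^2: not invariant]
(B) 2x - y  ->  2(y) - (x) = -x + 2y   [differs from 2x - y: not invariant]
(C) x^2 + y^2  ->  (y)^2 + (x)^2 = x^2 + y^2   [equals x^2 + y^2: invariant]
(D) x - y  ->  (y) - (x) = -x + y   [differs from x - y: not invariant]

Only option (C), x^2 + y^2, is unchanged by the transformation.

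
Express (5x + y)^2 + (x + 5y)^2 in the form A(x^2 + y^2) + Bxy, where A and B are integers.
26(x^2 + y^2) + 20xy

Expanding: (5x + y)^2 = 25x^2 + 10xy + y^2
(x + 5y)^2 = x^2 + 10xy + 25y^2
Sum = (25+1)(x^2+y^2) + 20xy = 26(x^2 + y^2) + 20xy
This is symmetric in x and y.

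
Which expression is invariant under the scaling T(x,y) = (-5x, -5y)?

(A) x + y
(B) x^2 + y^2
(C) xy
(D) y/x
D

Under the uniform scaling T(x,y) = (-5x, -5y):
Substitute the transformed coordinates into each option and compare with the original:
(A) x + y  ->  (-5x) + (-5y) = -5x - 5y   [differs from x + y: not invariant]
(B) x^2 + y^2  ->  (-5x)^2 + (-5y)^2 = 25x^2 + 25y^2   [differs from x^2 + y^2: not invariant]
(C) xy  ->  (-5x)(-5y) = 25xy   [differs from xy: not invariant]
(D) y/x  ->  (-5y)/(-5x) = y/x   [equals y/x: invariant]

Only option (D), y/x, is unchanged by the transformation.
The common factor -5 cancels in a ratio of coordinates, while sums, products and sums of squares pick up factors of -5 or 25.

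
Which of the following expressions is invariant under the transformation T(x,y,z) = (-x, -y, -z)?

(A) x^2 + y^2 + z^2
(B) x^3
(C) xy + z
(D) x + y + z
A

Apply T(x,y,z) = (-x, -y, -z) to each option, i.e. replace (x, y, z) by the transformed coordinates.
Substitute the transformed coordinates into each option and compare with the original:
(A) x^2 + y^2 + z^2  ->  (-x)^2 + (-y)^2 + (-z)^2 = x^2 + y^2 + z^2   [equals x^2 + y^2 + z^2: invariant]
(B) x^3  ->  (-x)^3 = -x^3   [differs from x^3: not invariant]
(C) xy + z  ->  (-x)(-y) + (-z) = xy - z   [differs from xy + z: not invariant]
(D) x + y + z  ->  (-x) + (-y) + (-z) = -x - y - z   [differs from x + y + z: not invariant]

Only option (A), x^2 + y^2 + z^2, is unchanged by the transformation.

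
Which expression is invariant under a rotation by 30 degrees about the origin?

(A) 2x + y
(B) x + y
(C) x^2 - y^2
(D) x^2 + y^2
D

A rotation by 30 degrees sends (x, y) to (sqrt(3)x/2 - y/2, x/2 + sqrt(3)y/2).
Substitute the transformed coordinates into each option and compare with the original:
(A) 2x + y  ->  2(sqrt(3)x/2 - y/2) + (x/2 + sqrt(3)y/2) = x/2 + sqrt(3)x - y + sqrt(3)y/2   [differs from 2x + y: not invariant]
(B) x + y  ->  (sqrt(3)x/2 - y/2) + (x/2 + sqrt(3)y/2) = x/2 + sqrt(3)x/2 - y/2 + sqrt(3)y/2   [differs from x + y: not invariant]
(C) x^2 - y^2  ->  (sqrt(3)x/2 - y/2)^2 - (x/2 + sqrt(3)y/2)^2 = x^2/2 - sqrt(3)xy - y^2/2   [differs from x^2 - y^2: not invariant]
(D) x^2 + y^2  ->  (sqrt(3)x/2 - y/2)^2 + (x/2 + sqrt(3)y/2)^2 = x^2 + y^2   [equals x^2 + y^2: invariant]

Only option (D), x^2 + y^2, is unchanged by the transformation.
Geometrically, x^2 + y^2 is the squared distance from the origin, which every rotation about the origin preserves.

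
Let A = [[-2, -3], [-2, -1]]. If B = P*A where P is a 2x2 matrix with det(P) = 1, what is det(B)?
-4

By the multiplicative property of determinants, det(B) = det(P*A) = det(P) * det(A) = det(A),
so the determinant is invariant under multiplication by any determinant-1 matrix; we just need det(A).

det(A) = (-2)(-1) - (-3)(-2) = 2 - 6 = -4

Therefore det(B) = 1 * (-4) = -4.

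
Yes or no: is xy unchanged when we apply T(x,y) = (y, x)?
Yes

Substitute T(x,y) = (y, x) into the expression and compare with the original.

Original: xy
After applying T: (y)(x) = xy

This is identical to the original xy, so the expression is invariant.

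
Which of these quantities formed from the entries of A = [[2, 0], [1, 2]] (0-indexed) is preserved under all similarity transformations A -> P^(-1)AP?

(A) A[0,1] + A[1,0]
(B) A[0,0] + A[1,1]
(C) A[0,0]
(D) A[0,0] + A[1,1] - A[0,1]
B

A[0,0] + A[1,1] is the trace of A. By the cyclic property of the trace, tr(P^(-1)AP) = tr(APP^(-1)) = tr(A), so it is the same for every matrix similar to A.

The other combinations are not similarity invariants. For example, take P = [[1, -1], [0, 1]] (det P = 1), so P^(-1) = [[1, 1], [0, 1]] and
B = P^(-1)AP = [[3, -1], [1, 1]].
Evaluating each option on A and on B:
(A) A[0,1] + A[1,0]: 1 for A, 0 for B -> changes
(B) A[0,0] + A[1,1]: 4 for A, 4 for B -> unchanged
(C) A[0,0]: 2 for A, 3 for B -> changes
(D) A[0,0] + A[1,1] - A[0,1]: 4 for A, 5 for B -> changes

Only (B) A[0,0] + A[1,1] = 4 survives (and it does so for every P, not just this one), so it is the invariant.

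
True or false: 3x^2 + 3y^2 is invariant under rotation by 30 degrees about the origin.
True

Applying rotation by 30 degrees: x' = x*cos(30 degrees) - y*sin(30 degrees) = sqrt(3)x/2 - y/2, y' = x*sin(30 degrees) + y*cos(30 degrees) = x/2 + sqrt(3)y/2

Substituting into 3x^2 + 3y^2:
3(sqrt(3)x/2 - y/2)^2 + 3(x/2 + sqrt(3)y/2)^2
= 3x^2 + 3y^2

This equals the original expression 3x^2 + 3y^2, so it IS invariant.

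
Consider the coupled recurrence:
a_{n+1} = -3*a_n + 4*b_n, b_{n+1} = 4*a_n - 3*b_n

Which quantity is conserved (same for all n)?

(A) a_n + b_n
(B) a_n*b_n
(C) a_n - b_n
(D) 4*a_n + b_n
A

Replace a_n by a_{n+1} = -3*a_n + 4*b_n and b_n by b_{n+1} = 4*a_n - 3*b_n in each option and simplify:
(A) a_n + b_n  ->  (-3*a_n + 4*b_n) + (4*a_n - 3*b_n) = a_n + b_n   [conserved]
(B) a_n*b_n  ->  (-3*a_n + 4*b_n)*(4*a_n - 3*b_n) = -12*a_n^2 + 25*a_n*b_n - 12*b_n^2   [not conserved]
(C) a_n - b_n  ->  (-3*a_n + 4*b_n) - (4*a_n - 3*b_n) = -7*a_n + 7*b_n   [not conserved]
(D) 4*a_n + b_n  ->  4*(-3*a_n + 4*b_n) + (4*a_n - 3*b_n) = -8*a_n + 13*b_n   [not conserved]

Only (A) a_n + b_n returns to itself after one step, so it is the conserved quantity.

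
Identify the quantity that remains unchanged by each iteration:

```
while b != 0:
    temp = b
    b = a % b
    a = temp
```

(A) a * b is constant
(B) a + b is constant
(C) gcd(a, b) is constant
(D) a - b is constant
C

A loop invariant must hold before the first iteration and be re-established by every execution of the body.

(C) gcd(a, b) is constant: One iteration replaces (a, b) by (b, a mod b). Since a mod b = a - q*b for an integer q, any common divisor of a and b divides b and a mod b, and conversely; hence gcd(b, a mod b) = gcd(a, b). For instance (27, 8) -> (8, 3) keeps gcd = 1. At exit b = 0 and a = gcd of the original inputs.

The other options fail:
(A) a * b is constant: e.g. (a, b) = (27, 8) -> (8, 3): the product goes from 216 to 24.
(B) a + b is constant: e.g. (a, b) = (27, 8) -> (8, 3): the sum goes from 35 to 11.
(D) a - b is constant: e.g. (a, b) = (27, 8) -> (8, 3): the difference goes from 19 to 5.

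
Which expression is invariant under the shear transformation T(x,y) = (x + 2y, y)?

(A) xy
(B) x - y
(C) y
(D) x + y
C

Under the shear T(x,y) = (x + 2y, y):
Substitute the transformed coordinates into each option and compare with the original:
(A) xy  ->  (x + 2y)(y) = xy + 2y^2   [differs from xy: not invariant]
(B) x - y  ->  (x + 2y) - (y) = x + y   [differs from x - y: not invariant]
(C) y  ->  (y) = y   [equals y: invariant]
(D) x + y  ->  (x + 2y) + (y) = x + 3y   [differs from x + y: not invariant]

Only option (C), y, is unchanged by the transformation.
A horizontal shear moves points parallel to the x-axis, so the y-coordinate (and any function of y alone) is unchanged.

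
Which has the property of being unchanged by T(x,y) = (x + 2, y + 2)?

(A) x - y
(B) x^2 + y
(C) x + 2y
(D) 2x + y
A

An expression E(x,y) is invariant under T if E(T(x,y)) = E(x,y). Here T(x,y) = (x + 2, y + 2).
Substitute the transformed coordinates into each option and compare with the original:
(A) x - y  ->  (x + 2) - (y + 2) = x - y   [equals x - y: invariant]
(B) x^2 + y  ->  (x + 2)^2 + (y + 2) = x^2 + 4x + y + 6   [differs from x^2 + y: not invariant]
(C) x + 2y  ->  (x + 2) + 2(y + 2) = x + 2y + 6   [differs from x + 2y: not invariant]
(D) 2x + y  ->  2(x + 2) + (y + 2) = 2x + y + 6   [differs from 2x + y: not invariant]

Only option (A), x - y, is unchanged by the transformation.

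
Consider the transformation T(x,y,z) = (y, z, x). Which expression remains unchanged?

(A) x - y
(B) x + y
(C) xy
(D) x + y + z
D

Apply T(x,y,z) = (y, z, x) to each option, i.e. replace (x, y, z) by the transformed coordinates.
Substitute the transformed coordinates into each option and compare with the original:
(A) x - y  ->  (y) - (z) = y - z   [differs from x - y: not invariant]
(B) x + y  ->  (y) + (z) = y + z   [differs from x + y: not invariant]
(C) xy  ->  (y)(z) = yz   [differs from xy: not invariant]
(D) x + y + z  ->  (y) + (z) + (x) = x + y + z   [equals x + y + z: invariant]

Only option (D), x + y + z, is unchanged by the transformation.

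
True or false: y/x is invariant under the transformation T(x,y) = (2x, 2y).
True

Substitute T(x,y) = (2x, 2y) into the expression and compare with the original.

Original: y/x
After applying T: (2y)/(2x) = y/x

This is identical to the original y/x, so the expression is invariant.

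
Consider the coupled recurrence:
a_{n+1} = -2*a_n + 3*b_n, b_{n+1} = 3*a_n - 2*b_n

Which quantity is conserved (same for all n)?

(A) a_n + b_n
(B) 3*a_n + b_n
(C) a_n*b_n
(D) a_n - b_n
A

Replace a_n by a_{n+1} = -2*a_n + 3*b_n and b_n by b_{n+1} = 3*a_n - 2*b_n in each option and simplify:
(A) a_n + b_n  ->  (-2*a_n + 3*b_n) + (3*a_n - 2*b_n) = a_n + b_n   [conserved]
(B) 3*a_n + b_n  ->  3*(-2*a_n + 3*b_n) + (3*a_n - 2*b_n) = -3*a_n + 7*b_n   [not conserved]
(C) a_n*b_n  ->  (-2*a_n + 3*b_n)*(3*a_n - 2*b_n) = -6*a_n^2 + 13*a_n*b_n - 6*b_n^2   [not conserved]
(D) a_n - b_n  ->  (-2*a_n + 3*b_n) - (3*a_n - 2*b_n) = -5*a_n + 5*b_n   [not conserved]

Only (A) a_n + b_n returns to itself after one step, so it is the conserved quantity.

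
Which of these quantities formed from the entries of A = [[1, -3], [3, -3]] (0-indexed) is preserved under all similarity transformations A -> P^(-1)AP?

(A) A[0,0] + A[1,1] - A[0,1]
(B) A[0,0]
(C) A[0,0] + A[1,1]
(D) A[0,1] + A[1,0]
C

A[0,0] + A[1,1] is the trace of A. By the cyclic property of the trace, tr(P^(-1)AP) = tr(APP^(-1)) = tr(A), so it is the same for every matrix similar to A.

The other combinations are not similarity invariants. For example, take P = [[2, 1], [1, 1]] (det P = 1), so P^(-1) = [[1, -1], [-1, 2]] and
B = P^(-1)AP = [[-4, -2], [7, 2]].
Evaluating each option on A and on B:
(A) A[0,0] + A[1,1] - A[0,1]: 1 for A, 0 for B -> changes
(B) A[0,0]: 1 for A, -4 for B -> changes
(C) A[0,0] + A[1,1]: -2 for A, -2 for B -> unchanged
(D) A[0,1] + A[1,0]: 0 for A, 5 for B -> changes

Only (C) A[0,0] + A[1,1] = -2 survives (and it does so for every P, not just this one), so it is the invariant.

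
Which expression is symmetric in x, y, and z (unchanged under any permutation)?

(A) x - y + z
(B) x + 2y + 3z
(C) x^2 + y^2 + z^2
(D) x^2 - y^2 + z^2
C

A symmetric expression is unchanged when the variables are permuted; here the transformation to test is the swap (x, y) -> (y, x).
A symmetric expression must survive every permutation; the single swap x <-> y already eliminates the distractors, and the keyed expression is also unchanged by x <-> z and y <-> z (each variable enters it in exactly the same way).
Substitute the transformed coordinates into each option and compare with the original:
(A) x - y + z  ->  (y) - (x) + z = -x + y + z   [differs from x - y + z: not invariant]
(B) x + 2y + 3z  ->  (y) + 2(x) + 3z = 2x + y + 3z   [differs from x + 2y + 3z: not invariant]
(C) x^2 + y^2 + z^2  ->  (y)^2 + (x)^2 + z^2 = x^2 + y^2 + z^2   [equals x^2 + y^2 + z^2: invariant]
(D) x^2 - y^2 + z^2  ->  (y)^2 - (x)^2 + z^2 = -x^2 + y^2 + z^2   [differs from x^2 - y^2 + z^2: not invariant]

Only option (C), x^2 + y^2 + z^2, is unchanged by the transformation.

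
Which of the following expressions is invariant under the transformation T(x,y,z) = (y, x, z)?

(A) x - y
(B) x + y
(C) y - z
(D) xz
B

Apply T(x,y,z) = (y, x, z) to each option, i.e. replace (x, y, z) by the transformed coordinates.
Substitute the transformed coordinates into each option and compare with the original:
(A) x - y  ->  (y) - (x) = -x + y   [differs from x - y: not invariant]
(B) x + y  ->  (y) + (x) = x + y   [equals x + y: invariant]
(C) y - z  ->  (x) - (z) = x - z   [differs from y - z: not invariant]
(D) xz  ->  (y)(z) = yz   [differs from xz: not invariant]

Only option (B), x + y, is unchanged by the transformation.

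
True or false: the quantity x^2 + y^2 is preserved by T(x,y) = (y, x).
True

Substitute T(x,y) = (y, x) into the expression and compare with the original.

Original: x^2 + y^2
After applying T: (y)^2 + (x)^2 = x^2 + y^2

This is identical to the original x^2 + y^2, so the expression is invariant.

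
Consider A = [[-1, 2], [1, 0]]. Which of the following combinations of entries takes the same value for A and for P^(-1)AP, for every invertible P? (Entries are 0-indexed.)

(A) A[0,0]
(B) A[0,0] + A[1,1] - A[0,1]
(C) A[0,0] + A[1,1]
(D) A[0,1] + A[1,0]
C

A[0,0] + A[1,1] is the trace of A. By the cyclic property of the trace, tr(P^(-1)AP) = tr(APP^(-1)) = tr(A), so it is the same for every matrix similar to A.

The other combinations are not similarity invariants. For example, take P = [[1, 1], [0, 1]] (det P = 1), so P^(-1) = [[1, -1], [0, 1]] and
B = P^(-1)AP = [[-2, 0], [1, 1]].
Evaluating each option on A and on B:
(A) A[0,0]: -1 for A, -2 for B -> changes
(B) A[0,0] + A[1,1] - A[0,1]: -3 for A, -1 for B -> changes
(C) A[0,0] + A[1,1]: -1 for A, -1 for B -> unchanged
(D) A[0,1] + A[1,0]: 3 for A, 1 for B -> changes

Only (C) A[0,0] + A[1,1] = -1 survives (and it does so for every P, not just this one), so it is the invariant.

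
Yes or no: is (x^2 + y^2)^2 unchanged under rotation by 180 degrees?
Yes

Applying rotation by 180 degrees: x' = x*cos(180 degrees) - y*sin(180 degrees) = -x, y' = x*sin(180 degrees) + y*cos(180 degrees) = -y

Substituting into (x^2 + y^2)^2:
((-x)^2 + (-y)^2)^2
= x^4 + 2x^2y^2 + y^4 = (x^2 + y^2)^2

This equals the original expression (x^2 + y^2)^2, so it IS invariant.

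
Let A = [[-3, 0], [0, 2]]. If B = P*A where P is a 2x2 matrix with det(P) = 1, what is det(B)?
-6

By the multiplicative property of determinants, det(B) = det(P*A) = det(P) * det(A) = det(A),
so the determinant is invariant under multiplication by any determinant-1 matrix; we just need det(A).

det(A) = (-3)(2) - (0)(0) = -6 - 0 = -6

Therefore det(B) = 1 * (-6) = -6.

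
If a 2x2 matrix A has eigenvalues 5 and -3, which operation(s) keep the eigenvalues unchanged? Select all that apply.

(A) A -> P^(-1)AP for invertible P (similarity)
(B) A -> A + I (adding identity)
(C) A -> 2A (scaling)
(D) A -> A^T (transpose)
A and D

Eigenvalues are preserved by:
1. Similarity transformations: A -> P^(-1)AP (same characteristic polynomial)
2. Transpose: A^T has the same eigenvalues as A

Eigenvalues are NOT preserved by:
- Adding identity: eigenvalues become 5+1, -3+1
- Scaling: eigenvalues become 10, -6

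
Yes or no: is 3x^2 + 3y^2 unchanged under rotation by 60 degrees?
Yes

Applying rotation by 60 degrees: x' = x*cos(60 degrees) - y*sin(60 degrees) = x/2 - sqrt(3)y/2, y' = x*sin(60 degrees) + y*cos(60 degrees) = sqrt(3)x/2 + y/2

Substituting into 3x^2 + 3y^2:
3(x/2 - sqrt(3)y/2)^2 + 3(sqrt(3)x/2 + y/2)^2
= 3x^2 + 3y^2

This equals the original expression 3x^2 + 3y^2, so it IS invariant.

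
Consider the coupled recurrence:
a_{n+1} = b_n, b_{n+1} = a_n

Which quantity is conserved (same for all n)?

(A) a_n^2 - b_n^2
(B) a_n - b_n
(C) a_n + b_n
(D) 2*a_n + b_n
C

Replace a_n by a_{n+1} = b_n and b_n by b_{n+1} = a_n in each option and simplify:
(A) a_n^2 - b_n^2  ->  (b_n)^2 - (a_n)^2 = -a_n^2 + b_n^2   [not conserved]
(B) a_n - b_n  ->  (b_n) - (a_n) = -a_n + b_n   [not conserved]
(C) a_n + b_n  ->  (b_n) + (a_n) = a_n + b_n   [conserved]
(D) 2*a_n + b_n  ->  2*(b_n) + (a_n) = a_n + 2*b_n   [not conserved]

Only (C) a_n + b_n returns to itself after one step, so it is the conserved quantity.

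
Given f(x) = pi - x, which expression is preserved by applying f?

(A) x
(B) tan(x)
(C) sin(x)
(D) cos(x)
C

For f(x) = pi - x:
sin(pi - x) = sin(x), so sine is invariant under this transformation.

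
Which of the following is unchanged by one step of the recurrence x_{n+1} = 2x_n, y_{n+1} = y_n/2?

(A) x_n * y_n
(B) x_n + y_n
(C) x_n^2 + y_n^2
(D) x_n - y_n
A

For the recurrence x_{n+1} = 2x_n, y_{n+1} = y_n/2:

x_{n+1} * y_{n+1} = (2x_n) * (y_n/2) = x_n * y_n
The product is conserved.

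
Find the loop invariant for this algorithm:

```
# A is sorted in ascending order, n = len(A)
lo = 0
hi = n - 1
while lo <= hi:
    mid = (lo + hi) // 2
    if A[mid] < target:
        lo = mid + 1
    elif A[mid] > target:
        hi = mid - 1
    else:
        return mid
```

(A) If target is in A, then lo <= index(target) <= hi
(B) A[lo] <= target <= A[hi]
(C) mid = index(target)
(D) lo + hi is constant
A

A loop invariant must hold before the first iteration and be re-established by every execution of the body.

(A) If target is in A, then lo <= index(target) <= hi: Before the loop [lo, hi] = [0, n-1] covers every index. When A[mid] < target, sortedness puts target strictly to the right of mid, so setting lo = mid + 1 keeps index(target) in [lo, hi]; symmetrically for hi = mid - 1. Hence 'if target is in A then lo <= index(target) <= hi' holds after every iteration, and when lo > hi it proves target is absent.

The other options fail:
(B) A[lo] <= target <= A[hi]: fails when target is not in A (e.g. target < A[0] already violates it before the loop), so it is not maintained in general.
(C) mid = index(target): mid is just the current probe; it equals index(target) only on the iteration that returns.
(D) lo + hi is constant: each iteration moves exactly one of lo, hi, so lo + hi changes (e.g. 0 + (n-1) becomes (mid+1) + (n-1)).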